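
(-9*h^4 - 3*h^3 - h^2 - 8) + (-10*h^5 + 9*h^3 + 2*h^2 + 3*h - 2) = -10*h^5 - 9*h^4 + 6*h^3 + h^2 + 3*h - 10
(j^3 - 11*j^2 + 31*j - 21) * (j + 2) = j^4 - 9*j^3 + 9*j^2 + 41*j - 42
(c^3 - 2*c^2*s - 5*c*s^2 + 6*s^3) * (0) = 0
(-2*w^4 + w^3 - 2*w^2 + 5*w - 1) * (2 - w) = 2*w^5 - 5*w^4 + 4*w^3 - 9*w^2 + 11*w - 2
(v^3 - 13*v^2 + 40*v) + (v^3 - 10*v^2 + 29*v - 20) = 2*v^3 - 23*v^2 + 69*v - 20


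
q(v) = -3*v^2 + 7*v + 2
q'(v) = 7 - 6*v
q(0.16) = 3.04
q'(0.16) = 6.04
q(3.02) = -4.22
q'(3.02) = -11.12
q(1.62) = 5.47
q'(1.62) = -2.72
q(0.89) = 5.85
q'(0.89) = 1.66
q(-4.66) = -95.77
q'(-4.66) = 34.96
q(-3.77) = -67.03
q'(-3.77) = 29.62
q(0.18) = 3.16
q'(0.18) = 5.92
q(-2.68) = -38.31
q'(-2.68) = 23.08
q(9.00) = -178.00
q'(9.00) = -47.00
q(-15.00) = -778.00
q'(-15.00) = 97.00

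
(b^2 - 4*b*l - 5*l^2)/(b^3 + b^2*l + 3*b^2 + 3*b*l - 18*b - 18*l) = (b - 5*l)/(b^2 + 3*b - 18)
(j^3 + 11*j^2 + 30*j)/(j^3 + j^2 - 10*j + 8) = j*(j^2 + 11*j + 30)/(j^3 + j^2 - 10*j + 8)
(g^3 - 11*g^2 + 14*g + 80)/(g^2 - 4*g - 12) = (g^2 - 13*g + 40)/(g - 6)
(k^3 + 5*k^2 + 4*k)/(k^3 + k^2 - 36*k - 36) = k*(k + 4)/(k^2 - 36)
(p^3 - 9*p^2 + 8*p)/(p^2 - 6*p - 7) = p*(-p^2 + 9*p - 8)/(-p^2 + 6*p + 7)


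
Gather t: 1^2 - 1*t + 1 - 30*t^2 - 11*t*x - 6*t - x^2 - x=-30*t^2 + t*(-11*x - 7) - x^2 - x + 2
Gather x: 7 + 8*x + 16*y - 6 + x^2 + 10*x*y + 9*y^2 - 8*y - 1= x^2 + x*(10*y + 8) + 9*y^2 + 8*y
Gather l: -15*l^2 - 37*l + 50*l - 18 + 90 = -15*l^2 + 13*l + 72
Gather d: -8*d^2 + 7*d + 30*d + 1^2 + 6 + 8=-8*d^2 + 37*d + 15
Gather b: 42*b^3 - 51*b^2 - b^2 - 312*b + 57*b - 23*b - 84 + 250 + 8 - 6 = 42*b^3 - 52*b^2 - 278*b + 168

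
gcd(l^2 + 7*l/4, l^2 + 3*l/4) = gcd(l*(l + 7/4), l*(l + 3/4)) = l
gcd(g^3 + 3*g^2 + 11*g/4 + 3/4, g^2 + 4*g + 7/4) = g + 1/2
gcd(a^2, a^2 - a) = a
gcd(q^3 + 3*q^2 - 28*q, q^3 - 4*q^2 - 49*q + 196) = q^2 + 3*q - 28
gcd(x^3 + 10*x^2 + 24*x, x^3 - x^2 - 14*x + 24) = x + 4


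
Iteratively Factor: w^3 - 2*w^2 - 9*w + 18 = (w + 3)*(w^2 - 5*w + 6) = (w - 2)*(w + 3)*(w - 3)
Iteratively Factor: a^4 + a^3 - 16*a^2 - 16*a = (a)*(a^3 + a^2 - 16*a - 16) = a*(a + 4)*(a^2 - 3*a - 4) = a*(a + 1)*(a + 4)*(a - 4)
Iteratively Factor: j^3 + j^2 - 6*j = (j)*(j^2 + j - 6) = j*(j - 2)*(j + 3)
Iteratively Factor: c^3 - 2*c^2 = (c)*(c^2 - 2*c) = c*(c - 2)*(c)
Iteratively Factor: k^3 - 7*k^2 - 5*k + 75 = (k + 3)*(k^2 - 10*k + 25) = (k - 5)*(k + 3)*(k - 5)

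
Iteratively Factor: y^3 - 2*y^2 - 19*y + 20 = (y + 4)*(y^2 - 6*y + 5) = (y - 5)*(y + 4)*(y - 1)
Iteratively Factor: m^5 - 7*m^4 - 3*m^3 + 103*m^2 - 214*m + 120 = (m - 5)*(m^4 - 2*m^3 - 13*m^2 + 38*m - 24) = (m - 5)*(m + 4)*(m^3 - 6*m^2 + 11*m - 6) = (m - 5)*(m - 2)*(m + 4)*(m^2 - 4*m + 3) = (m - 5)*(m - 3)*(m - 2)*(m + 4)*(m - 1)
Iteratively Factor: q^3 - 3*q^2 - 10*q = (q - 5)*(q^2 + 2*q) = q*(q - 5)*(q + 2)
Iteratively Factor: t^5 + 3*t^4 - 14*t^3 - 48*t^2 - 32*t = (t + 4)*(t^4 - t^3 - 10*t^2 - 8*t) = t*(t + 4)*(t^3 - t^2 - 10*t - 8) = t*(t + 1)*(t + 4)*(t^2 - 2*t - 8) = t*(t - 4)*(t + 1)*(t + 4)*(t + 2)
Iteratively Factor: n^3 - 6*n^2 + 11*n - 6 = (n - 3)*(n^2 - 3*n + 2) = (n - 3)*(n - 2)*(n - 1)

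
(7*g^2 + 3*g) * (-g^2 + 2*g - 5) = -7*g^4 + 11*g^3 - 29*g^2 - 15*g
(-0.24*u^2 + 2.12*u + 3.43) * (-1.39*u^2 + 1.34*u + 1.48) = 0.3336*u^4 - 3.2684*u^3 - 2.2821*u^2 + 7.7338*u + 5.0764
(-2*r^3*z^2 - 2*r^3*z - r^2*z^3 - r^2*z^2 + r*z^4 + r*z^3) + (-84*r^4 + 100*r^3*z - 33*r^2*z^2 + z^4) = -84*r^4 - 2*r^3*z^2 + 98*r^3*z - r^2*z^3 - 34*r^2*z^2 + r*z^4 + r*z^3 + z^4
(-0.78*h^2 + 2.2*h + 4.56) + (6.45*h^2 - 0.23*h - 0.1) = 5.67*h^2 + 1.97*h + 4.46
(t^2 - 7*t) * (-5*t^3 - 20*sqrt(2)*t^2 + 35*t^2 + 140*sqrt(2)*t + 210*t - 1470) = -5*t^5 - 20*sqrt(2)*t^4 + 70*t^4 - 35*t^3 + 280*sqrt(2)*t^3 - 2940*t^2 - 980*sqrt(2)*t^2 + 10290*t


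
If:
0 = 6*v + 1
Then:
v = -1/6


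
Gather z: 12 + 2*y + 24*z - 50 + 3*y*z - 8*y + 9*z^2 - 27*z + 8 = -6*y + 9*z^2 + z*(3*y - 3) - 30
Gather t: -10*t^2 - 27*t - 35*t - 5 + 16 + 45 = -10*t^2 - 62*t + 56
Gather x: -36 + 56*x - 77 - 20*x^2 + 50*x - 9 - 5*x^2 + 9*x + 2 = -25*x^2 + 115*x - 120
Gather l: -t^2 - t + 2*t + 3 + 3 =-t^2 + t + 6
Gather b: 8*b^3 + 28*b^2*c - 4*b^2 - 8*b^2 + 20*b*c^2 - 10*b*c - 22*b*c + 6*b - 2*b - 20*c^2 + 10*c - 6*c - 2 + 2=8*b^3 + b^2*(28*c - 12) + b*(20*c^2 - 32*c + 4) - 20*c^2 + 4*c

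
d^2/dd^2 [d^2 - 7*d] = 2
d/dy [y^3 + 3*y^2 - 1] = 3*y*(y + 2)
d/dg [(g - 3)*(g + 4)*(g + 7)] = 3*g^2 + 16*g - 5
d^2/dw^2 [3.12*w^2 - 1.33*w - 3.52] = 6.24000000000000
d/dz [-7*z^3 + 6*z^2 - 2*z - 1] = -21*z^2 + 12*z - 2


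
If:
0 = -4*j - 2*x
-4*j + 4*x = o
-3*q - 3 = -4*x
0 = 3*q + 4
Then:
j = 1/8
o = -3/2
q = -4/3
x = -1/4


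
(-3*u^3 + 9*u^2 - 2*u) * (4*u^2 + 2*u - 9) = -12*u^5 + 30*u^4 + 37*u^3 - 85*u^2 + 18*u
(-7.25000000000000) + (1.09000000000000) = -6.16000000000000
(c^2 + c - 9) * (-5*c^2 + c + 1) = -5*c^4 - 4*c^3 + 47*c^2 - 8*c - 9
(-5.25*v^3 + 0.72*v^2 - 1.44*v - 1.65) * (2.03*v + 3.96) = -10.6575*v^4 - 19.3284*v^3 - 0.0719999999999996*v^2 - 9.0519*v - 6.534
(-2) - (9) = -11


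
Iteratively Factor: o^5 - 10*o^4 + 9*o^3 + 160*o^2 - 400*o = (o - 4)*(o^4 - 6*o^3 - 15*o^2 + 100*o) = (o - 5)*(o - 4)*(o^3 - o^2 - 20*o) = (o - 5)^2*(o - 4)*(o^2 + 4*o) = (o - 5)^2*(o - 4)*(o + 4)*(o)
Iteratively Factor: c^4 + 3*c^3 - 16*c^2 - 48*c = (c - 4)*(c^3 + 7*c^2 + 12*c) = (c - 4)*(c + 4)*(c^2 + 3*c) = (c - 4)*(c + 3)*(c + 4)*(c)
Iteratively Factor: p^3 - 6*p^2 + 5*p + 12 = (p - 3)*(p^2 - 3*p - 4) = (p - 4)*(p - 3)*(p + 1)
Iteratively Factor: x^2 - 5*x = (x)*(x - 5)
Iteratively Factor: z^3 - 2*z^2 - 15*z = (z + 3)*(z^2 - 5*z) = z*(z + 3)*(z - 5)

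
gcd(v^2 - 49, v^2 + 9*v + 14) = v + 7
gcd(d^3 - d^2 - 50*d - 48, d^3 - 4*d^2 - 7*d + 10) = 1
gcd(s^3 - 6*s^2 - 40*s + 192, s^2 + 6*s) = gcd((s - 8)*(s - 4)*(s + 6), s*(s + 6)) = s + 6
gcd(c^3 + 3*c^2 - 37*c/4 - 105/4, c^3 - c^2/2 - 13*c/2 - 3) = c - 3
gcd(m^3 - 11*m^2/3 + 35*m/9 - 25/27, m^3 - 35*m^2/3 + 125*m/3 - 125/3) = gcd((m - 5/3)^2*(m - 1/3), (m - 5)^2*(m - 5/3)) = m - 5/3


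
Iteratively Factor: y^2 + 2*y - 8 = (y + 4)*(y - 2)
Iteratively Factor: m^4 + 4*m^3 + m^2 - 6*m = (m)*(m^3 + 4*m^2 + m - 6) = m*(m + 2)*(m^2 + 2*m - 3) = m*(m + 2)*(m + 3)*(m - 1)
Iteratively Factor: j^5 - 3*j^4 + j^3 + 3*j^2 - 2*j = (j)*(j^4 - 3*j^3 + j^2 + 3*j - 2) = j*(j - 1)*(j^3 - 2*j^2 - j + 2) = j*(j - 1)^2*(j^2 - j - 2) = j*(j - 2)*(j - 1)^2*(j + 1)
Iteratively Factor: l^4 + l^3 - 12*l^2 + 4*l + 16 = (l + 4)*(l^3 - 3*l^2 + 4) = (l + 1)*(l + 4)*(l^2 - 4*l + 4) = (l - 2)*(l + 1)*(l + 4)*(l - 2)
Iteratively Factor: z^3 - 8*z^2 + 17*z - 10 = (z - 2)*(z^2 - 6*z + 5) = (z - 5)*(z - 2)*(z - 1)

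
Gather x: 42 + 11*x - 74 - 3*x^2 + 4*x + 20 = -3*x^2 + 15*x - 12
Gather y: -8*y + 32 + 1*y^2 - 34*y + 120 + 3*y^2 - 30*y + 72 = 4*y^2 - 72*y + 224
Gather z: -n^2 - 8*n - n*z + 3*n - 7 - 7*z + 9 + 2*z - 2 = -n^2 - 5*n + z*(-n - 5)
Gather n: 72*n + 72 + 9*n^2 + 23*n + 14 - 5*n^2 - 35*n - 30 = 4*n^2 + 60*n + 56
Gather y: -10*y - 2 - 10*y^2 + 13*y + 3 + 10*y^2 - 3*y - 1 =0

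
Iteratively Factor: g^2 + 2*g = (g)*(g + 2)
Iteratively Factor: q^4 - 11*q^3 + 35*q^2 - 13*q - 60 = (q - 4)*(q^3 - 7*q^2 + 7*q + 15) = (q - 5)*(q - 4)*(q^2 - 2*q - 3) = (q - 5)*(q - 4)*(q - 3)*(q + 1)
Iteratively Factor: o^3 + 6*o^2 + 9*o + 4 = (o + 1)*(o^2 + 5*o + 4) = (o + 1)^2*(o + 4)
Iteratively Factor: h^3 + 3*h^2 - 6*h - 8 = (h + 1)*(h^2 + 2*h - 8) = (h - 2)*(h + 1)*(h + 4)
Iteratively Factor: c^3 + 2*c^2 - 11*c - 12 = (c + 4)*(c^2 - 2*c - 3) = (c - 3)*(c + 4)*(c + 1)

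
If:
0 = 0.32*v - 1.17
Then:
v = 3.66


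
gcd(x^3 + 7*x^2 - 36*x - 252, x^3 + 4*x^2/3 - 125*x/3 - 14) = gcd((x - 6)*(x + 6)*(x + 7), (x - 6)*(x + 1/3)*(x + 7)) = x^2 + x - 42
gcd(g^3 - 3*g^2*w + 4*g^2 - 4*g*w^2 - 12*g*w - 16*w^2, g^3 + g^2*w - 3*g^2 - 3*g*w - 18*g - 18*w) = g + w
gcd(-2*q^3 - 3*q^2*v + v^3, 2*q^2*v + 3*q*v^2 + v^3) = q + v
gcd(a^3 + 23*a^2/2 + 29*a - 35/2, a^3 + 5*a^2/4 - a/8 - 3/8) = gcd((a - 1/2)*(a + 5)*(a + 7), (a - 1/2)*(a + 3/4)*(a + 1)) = a - 1/2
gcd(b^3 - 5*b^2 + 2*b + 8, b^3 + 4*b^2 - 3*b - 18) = b - 2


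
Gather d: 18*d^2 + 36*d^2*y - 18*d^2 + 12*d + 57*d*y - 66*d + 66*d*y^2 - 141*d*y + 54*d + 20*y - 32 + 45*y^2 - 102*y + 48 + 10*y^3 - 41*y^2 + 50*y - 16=36*d^2*y + d*(66*y^2 - 84*y) + 10*y^3 + 4*y^2 - 32*y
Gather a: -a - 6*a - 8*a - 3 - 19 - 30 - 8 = -15*a - 60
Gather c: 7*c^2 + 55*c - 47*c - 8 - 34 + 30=7*c^2 + 8*c - 12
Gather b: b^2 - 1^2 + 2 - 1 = b^2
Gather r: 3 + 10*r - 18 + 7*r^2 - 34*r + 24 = 7*r^2 - 24*r + 9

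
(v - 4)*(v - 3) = v^2 - 7*v + 12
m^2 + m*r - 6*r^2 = (m - 2*r)*(m + 3*r)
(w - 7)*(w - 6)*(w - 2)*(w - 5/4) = w^4 - 65*w^3/4 + 347*w^2/4 - 169*w + 105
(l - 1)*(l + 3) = l^2 + 2*l - 3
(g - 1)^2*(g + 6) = g^3 + 4*g^2 - 11*g + 6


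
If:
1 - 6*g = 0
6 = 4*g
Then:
No Solution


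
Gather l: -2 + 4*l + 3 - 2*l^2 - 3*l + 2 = -2*l^2 + l + 3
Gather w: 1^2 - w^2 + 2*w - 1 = -w^2 + 2*w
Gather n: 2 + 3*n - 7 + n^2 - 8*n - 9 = n^2 - 5*n - 14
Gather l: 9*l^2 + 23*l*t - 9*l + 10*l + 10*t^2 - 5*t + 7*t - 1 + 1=9*l^2 + l*(23*t + 1) + 10*t^2 + 2*t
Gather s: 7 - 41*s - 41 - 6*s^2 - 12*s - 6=-6*s^2 - 53*s - 40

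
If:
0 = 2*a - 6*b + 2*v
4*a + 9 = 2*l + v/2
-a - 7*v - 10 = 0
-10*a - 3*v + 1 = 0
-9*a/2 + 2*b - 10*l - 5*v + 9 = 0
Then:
No Solution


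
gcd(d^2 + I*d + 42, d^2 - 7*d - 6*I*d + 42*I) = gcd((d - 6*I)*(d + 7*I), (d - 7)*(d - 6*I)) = d - 6*I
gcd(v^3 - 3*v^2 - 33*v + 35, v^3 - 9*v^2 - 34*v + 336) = v - 7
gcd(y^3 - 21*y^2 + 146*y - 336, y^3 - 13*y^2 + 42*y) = y^2 - 13*y + 42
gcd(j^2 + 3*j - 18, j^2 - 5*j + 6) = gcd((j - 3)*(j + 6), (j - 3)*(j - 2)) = j - 3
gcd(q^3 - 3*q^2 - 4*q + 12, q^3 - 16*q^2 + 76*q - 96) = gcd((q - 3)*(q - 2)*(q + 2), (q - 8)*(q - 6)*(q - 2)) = q - 2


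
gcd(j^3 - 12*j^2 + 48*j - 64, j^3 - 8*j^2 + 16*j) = j^2 - 8*j + 16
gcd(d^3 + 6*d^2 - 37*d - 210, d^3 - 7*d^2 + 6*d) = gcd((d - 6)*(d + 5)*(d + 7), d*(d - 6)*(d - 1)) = d - 6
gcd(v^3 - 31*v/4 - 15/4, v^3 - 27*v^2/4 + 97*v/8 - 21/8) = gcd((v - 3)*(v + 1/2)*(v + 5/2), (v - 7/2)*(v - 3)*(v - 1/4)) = v - 3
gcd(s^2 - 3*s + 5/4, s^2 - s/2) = s - 1/2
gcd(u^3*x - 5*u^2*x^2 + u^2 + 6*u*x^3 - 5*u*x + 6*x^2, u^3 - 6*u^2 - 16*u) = 1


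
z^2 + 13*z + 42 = (z + 6)*(z + 7)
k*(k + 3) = k^2 + 3*k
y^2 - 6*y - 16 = (y - 8)*(y + 2)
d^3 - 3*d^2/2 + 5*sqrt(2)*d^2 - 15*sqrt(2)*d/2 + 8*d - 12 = (d - 3/2)*(d + sqrt(2))*(d + 4*sqrt(2))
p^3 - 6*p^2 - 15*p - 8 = (p - 8)*(p + 1)^2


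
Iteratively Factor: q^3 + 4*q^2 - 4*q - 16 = (q - 2)*(q^2 + 6*q + 8) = (q - 2)*(q + 4)*(q + 2)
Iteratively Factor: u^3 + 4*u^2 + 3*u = (u + 3)*(u^2 + u) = u*(u + 3)*(u + 1)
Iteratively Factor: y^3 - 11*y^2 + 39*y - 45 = (y - 3)*(y^2 - 8*y + 15) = (y - 3)^2*(y - 5)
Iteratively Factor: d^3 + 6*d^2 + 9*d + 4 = (d + 4)*(d^2 + 2*d + 1) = (d + 1)*(d + 4)*(d + 1)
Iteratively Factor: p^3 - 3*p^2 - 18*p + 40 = (p - 5)*(p^2 + 2*p - 8) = (p - 5)*(p + 4)*(p - 2)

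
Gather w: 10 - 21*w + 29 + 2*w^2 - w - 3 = 2*w^2 - 22*w + 36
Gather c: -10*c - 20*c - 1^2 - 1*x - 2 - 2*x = -30*c - 3*x - 3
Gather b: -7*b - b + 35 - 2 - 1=32 - 8*b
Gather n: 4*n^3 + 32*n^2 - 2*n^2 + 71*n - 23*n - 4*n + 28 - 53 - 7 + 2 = 4*n^3 + 30*n^2 + 44*n - 30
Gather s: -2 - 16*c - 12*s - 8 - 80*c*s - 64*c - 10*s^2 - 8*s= -80*c - 10*s^2 + s*(-80*c - 20) - 10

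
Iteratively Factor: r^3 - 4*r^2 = (r)*(r^2 - 4*r) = r^2*(r - 4)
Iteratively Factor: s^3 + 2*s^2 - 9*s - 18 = (s + 3)*(s^2 - s - 6) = (s - 3)*(s + 3)*(s + 2)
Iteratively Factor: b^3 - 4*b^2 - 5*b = (b)*(b^2 - 4*b - 5) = b*(b + 1)*(b - 5)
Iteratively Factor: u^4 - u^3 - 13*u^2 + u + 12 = (u + 1)*(u^3 - 2*u^2 - 11*u + 12) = (u + 1)*(u + 3)*(u^2 - 5*u + 4) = (u - 1)*(u + 1)*(u + 3)*(u - 4)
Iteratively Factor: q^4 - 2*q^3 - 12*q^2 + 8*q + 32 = (q - 2)*(q^3 - 12*q - 16) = (q - 2)*(q + 2)*(q^2 - 2*q - 8) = (q - 4)*(q - 2)*(q + 2)*(q + 2)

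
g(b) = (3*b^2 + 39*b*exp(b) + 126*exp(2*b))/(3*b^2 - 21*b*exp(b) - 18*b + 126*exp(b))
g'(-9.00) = -0.03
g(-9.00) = 0.60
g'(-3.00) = -0.16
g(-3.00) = 0.24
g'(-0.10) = 1.45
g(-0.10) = 0.85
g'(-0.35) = 1.09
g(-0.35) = 0.53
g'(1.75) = 10.96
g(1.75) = 9.31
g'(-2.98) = -0.16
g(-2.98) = 0.23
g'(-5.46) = -0.05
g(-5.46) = 0.47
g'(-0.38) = 1.05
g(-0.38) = 0.50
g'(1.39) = 7.16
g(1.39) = 6.10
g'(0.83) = 3.84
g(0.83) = 3.13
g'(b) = (3*b^2 + 39*b*exp(b) + 126*exp(2*b))*(21*b*exp(b) - 6*b - 105*exp(b) + 18)/(3*b^2 - 21*b*exp(b) - 18*b + 126*exp(b))^2 + (39*b*exp(b) + 6*b + 252*exp(2*b) + 39*exp(b))/(3*b^2 - 21*b*exp(b) - 18*b + 126*exp(b))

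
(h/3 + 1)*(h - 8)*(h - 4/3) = h^3/3 - 19*h^2/9 - 52*h/9 + 32/3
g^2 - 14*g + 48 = (g - 8)*(g - 6)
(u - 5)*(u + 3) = u^2 - 2*u - 15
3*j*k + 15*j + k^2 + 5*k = (3*j + k)*(k + 5)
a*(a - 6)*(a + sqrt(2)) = a^3 - 6*a^2 + sqrt(2)*a^2 - 6*sqrt(2)*a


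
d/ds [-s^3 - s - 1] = -3*s^2 - 1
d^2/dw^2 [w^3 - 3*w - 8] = 6*w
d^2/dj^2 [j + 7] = 0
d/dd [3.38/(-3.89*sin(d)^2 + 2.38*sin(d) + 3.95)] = (26.2964*sin(d) - 8.0444)*cos(d)/(-3.89*sin(d)^2 + 2.38*sin(d) + 3.95)^2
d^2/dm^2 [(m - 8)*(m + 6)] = 2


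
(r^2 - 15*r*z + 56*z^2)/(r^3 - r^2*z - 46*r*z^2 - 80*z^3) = (r - 7*z)/(r^2 + 7*r*z + 10*z^2)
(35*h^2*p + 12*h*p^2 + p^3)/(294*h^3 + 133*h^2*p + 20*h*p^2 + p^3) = p*(5*h + p)/(42*h^2 + 13*h*p + p^2)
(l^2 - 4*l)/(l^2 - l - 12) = l/(l + 3)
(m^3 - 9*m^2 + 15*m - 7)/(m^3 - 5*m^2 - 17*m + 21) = (m - 1)/(m + 3)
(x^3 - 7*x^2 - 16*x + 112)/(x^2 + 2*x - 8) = (x^2 - 11*x + 28)/(x - 2)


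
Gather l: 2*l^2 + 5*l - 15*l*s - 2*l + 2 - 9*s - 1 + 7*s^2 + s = 2*l^2 + l*(3 - 15*s) + 7*s^2 - 8*s + 1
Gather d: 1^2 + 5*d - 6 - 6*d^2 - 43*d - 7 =-6*d^2 - 38*d - 12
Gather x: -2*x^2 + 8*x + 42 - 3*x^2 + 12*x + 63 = -5*x^2 + 20*x + 105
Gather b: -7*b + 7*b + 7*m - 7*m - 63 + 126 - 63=0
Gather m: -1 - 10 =-11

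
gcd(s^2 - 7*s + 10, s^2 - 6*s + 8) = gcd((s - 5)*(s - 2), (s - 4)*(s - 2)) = s - 2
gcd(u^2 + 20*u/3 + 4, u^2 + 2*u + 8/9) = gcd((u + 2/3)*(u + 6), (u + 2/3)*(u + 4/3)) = u + 2/3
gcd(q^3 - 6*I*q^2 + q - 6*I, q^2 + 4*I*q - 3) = q + I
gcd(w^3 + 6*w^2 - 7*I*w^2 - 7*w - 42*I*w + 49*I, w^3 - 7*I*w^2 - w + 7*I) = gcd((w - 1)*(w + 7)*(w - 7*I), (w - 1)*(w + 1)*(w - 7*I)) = w^2 + w*(-1 - 7*I) + 7*I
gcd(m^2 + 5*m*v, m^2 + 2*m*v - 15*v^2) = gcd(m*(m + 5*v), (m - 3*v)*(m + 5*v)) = m + 5*v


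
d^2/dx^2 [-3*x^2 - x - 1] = -6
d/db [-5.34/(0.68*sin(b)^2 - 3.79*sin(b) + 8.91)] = (7.2624*sin(b) - 20.2386)*cos(b)/(0.68*sin(b)^2 - 3.79*sin(b) + 8.91)^2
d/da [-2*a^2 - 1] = -4*a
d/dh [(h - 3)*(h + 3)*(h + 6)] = 3*h^2 + 12*h - 9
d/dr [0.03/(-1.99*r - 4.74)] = 0.0597/(1.99*r + 4.74)^2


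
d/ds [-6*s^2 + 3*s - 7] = 3 - 12*s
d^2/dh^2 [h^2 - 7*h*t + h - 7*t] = 2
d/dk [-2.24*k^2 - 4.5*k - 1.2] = -4.48*k - 4.5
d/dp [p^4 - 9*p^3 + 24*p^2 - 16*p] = 4*p^3 - 27*p^2 + 48*p - 16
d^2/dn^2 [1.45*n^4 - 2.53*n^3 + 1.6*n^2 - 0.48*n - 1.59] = 17.4*n^2 - 15.18*n + 3.2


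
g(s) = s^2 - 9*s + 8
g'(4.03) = -0.94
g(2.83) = -9.46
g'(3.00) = -3.00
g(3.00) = -10.00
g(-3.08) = 45.21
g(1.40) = -2.64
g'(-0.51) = -10.02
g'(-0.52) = -10.04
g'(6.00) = 3.00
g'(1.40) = -6.20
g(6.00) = -10.00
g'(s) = 2*s - 9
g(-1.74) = 26.69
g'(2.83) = -3.34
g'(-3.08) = -15.16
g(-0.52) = 12.95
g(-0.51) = 12.85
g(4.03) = -12.03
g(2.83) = -9.46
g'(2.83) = -3.34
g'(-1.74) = -12.48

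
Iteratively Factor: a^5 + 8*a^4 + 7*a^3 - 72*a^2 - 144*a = (a)*(a^4 + 8*a^3 + 7*a^2 - 72*a - 144) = a*(a - 3)*(a^3 + 11*a^2 + 40*a + 48) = a*(a - 3)*(a + 4)*(a^2 + 7*a + 12) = a*(a - 3)*(a + 4)^2*(a + 3)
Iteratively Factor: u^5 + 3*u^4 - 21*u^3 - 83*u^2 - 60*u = (u + 1)*(u^4 + 2*u^3 - 23*u^2 - 60*u) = (u - 5)*(u + 1)*(u^3 + 7*u^2 + 12*u) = (u - 5)*(u + 1)*(u + 4)*(u^2 + 3*u) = (u - 5)*(u + 1)*(u + 3)*(u + 4)*(u)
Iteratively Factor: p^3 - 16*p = (p)*(p^2 - 16) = p*(p - 4)*(p + 4)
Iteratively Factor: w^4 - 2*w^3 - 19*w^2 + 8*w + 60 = (w - 2)*(w^3 - 19*w - 30) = (w - 2)*(w + 3)*(w^2 - 3*w - 10) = (w - 5)*(w - 2)*(w + 3)*(w + 2)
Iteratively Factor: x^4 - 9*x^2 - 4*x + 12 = (x + 2)*(x^3 - 2*x^2 - 5*x + 6) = (x - 1)*(x + 2)*(x^2 - x - 6) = (x - 3)*(x - 1)*(x + 2)*(x + 2)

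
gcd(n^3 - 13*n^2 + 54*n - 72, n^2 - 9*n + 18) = n^2 - 9*n + 18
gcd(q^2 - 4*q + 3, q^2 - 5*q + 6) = q - 3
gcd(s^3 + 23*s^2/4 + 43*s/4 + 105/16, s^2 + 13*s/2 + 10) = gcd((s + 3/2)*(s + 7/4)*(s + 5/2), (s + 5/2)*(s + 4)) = s + 5/2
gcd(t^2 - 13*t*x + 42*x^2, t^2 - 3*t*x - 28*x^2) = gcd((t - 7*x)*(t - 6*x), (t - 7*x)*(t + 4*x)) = -t + 7*x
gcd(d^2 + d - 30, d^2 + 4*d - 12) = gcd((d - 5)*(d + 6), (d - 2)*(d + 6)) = d + 6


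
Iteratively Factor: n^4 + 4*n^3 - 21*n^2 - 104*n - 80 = (n + 4)*(n^3 - 21*n - 20) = (n + 1)*(n + 4)*(n^2 - n - 20) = (n - 5)*(n + 1)*(n + 4)*(n + 4)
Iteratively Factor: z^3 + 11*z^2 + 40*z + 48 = (z + 4)*(z^2 + 7*z + 12) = (z + 4)^2*(z + 3)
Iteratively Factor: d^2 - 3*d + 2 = (d - 1)*(d - 2)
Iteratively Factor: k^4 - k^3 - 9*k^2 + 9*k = (k)*(k^3 - k^2 - 9*k + 9) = k*(k + 3)*(k^2 - 4*k + 3) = k*(k - 1)*(k + 3)*(k - 3)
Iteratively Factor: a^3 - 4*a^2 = (a)*(a^2 - 4*a) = a^2*(a - 4)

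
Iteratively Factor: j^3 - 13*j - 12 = (j + 1)*(j^2 - j - 12) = (j - 4)*(j + 1)*(j + 3)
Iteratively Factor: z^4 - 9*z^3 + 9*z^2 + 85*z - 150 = (z - 5)*(z^3 - 4*z^2 - 11*z + 30) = (z - 5)^2*(z^2 + z - 6) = (z - 5)^2*(z + 3)*(z - 2)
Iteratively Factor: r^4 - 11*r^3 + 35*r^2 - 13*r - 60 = (r - 5)*(r^3 - 6*r^2 + 5*r + 12) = (r - 5)*(r + 1)*(r^2 - 7*r + 12) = (r - 5)*(r - 3)*(r + 1)*(r - 4)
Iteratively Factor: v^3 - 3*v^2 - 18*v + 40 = (v - 5)*(v^2 + 2*v - 8) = (v - 5)*(v + 4)*(v - 2)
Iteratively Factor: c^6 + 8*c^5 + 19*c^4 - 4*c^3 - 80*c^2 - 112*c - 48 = (c + 3)*(c^5 + 5*c^4 + 4*c^3 - 16*c^2 - 32*c - 16) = (c + 2)*(c + 3)*(c^4 + 3*c^3 - 2*c^2 - 12*c - 8) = (c + 2)^2*(c + 3)*(c^3 + c^2 - 4*c - 4) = (c + 2)^3*(c + 3)*(c^2 - c - 2) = (c + 1)*(c + 2)^3*(c + 3)*(c - 2)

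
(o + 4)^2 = o^2 + 8*o + 16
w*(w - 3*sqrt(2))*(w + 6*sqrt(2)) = w^3 + 3*sqrt(2)*w^2 - 36*w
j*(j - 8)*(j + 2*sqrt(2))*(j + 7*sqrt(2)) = j^4 - 8*j^3 + 9*sqrt(2)*j^3 - 72*sqrt(2)*j^2 + 28*j^2 - 224*j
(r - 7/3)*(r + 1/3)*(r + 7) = r^3 + 5*r^2 - 133*r/9 - 49/9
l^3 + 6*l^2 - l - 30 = (l - 2)*(l + 3)*(l + 5)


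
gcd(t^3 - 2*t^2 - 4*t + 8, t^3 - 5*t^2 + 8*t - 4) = t^2 - 4*t + 4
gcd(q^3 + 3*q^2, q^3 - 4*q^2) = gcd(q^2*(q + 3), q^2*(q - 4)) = q^2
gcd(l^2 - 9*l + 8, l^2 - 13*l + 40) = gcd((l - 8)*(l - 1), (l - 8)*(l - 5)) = l - 8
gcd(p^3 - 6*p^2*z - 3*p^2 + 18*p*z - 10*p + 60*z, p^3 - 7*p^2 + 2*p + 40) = p^2 - 3*p - 10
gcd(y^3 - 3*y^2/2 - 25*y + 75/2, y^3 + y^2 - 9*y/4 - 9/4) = y - 3/2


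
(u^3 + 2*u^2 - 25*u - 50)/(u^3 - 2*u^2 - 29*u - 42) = (u^2 - 25)/(u^2 - 4*u - 21)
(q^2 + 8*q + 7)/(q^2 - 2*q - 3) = (q + 7)/(q - 3)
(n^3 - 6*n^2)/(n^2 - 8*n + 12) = n^2/(n - 2)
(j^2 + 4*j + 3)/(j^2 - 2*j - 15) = (j + 1)/(j - 5)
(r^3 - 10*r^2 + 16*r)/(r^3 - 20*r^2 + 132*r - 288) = r*(r - 2)/(r^2 - 12*r + 36)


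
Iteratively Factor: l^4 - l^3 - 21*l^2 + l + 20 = (l + 1)*(l^3 - 2*l^2 - 19*l + 20) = (l - 5)*(l + 1)*(l^2 + 3*l - 4) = (l - 5)*(l - 1)*(l + 1)*(l + 4)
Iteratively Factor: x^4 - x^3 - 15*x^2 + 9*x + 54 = (x - 3)*(x^3 + 2*x^2 - 9*x - 18) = (x - 3)*(x + 3)*(x^2 - x - 6) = (x - 3)*(x + 2)*(x + 3)*(x - 3)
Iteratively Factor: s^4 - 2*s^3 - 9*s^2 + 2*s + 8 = (s + 2)*(s^3 - 4*s^2 - s + 4) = (s - 1)*(s + 2)*(s^2 - 3*s - 4) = (s - 4)*(s - 1)*(s + 2)*(s + 1)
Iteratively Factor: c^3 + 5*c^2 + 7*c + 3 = (c + 1)*(c^2 + 4*c + 3) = (c + 1)*(c + 3)*(c + 1)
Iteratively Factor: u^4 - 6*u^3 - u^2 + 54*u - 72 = (u - 3)*(u^3 - 3*u^2 - 10*u + 24) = (u - 3)*(u + 3)*(u^2 - 6*u + 8) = (u - 4)*(u - 3)*(u + 3)*(u - 2)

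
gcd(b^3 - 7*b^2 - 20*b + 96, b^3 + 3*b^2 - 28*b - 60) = 1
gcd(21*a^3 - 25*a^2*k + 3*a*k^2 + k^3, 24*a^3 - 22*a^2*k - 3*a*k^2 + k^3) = a - k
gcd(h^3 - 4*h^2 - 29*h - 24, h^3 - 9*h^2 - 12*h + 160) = h - 8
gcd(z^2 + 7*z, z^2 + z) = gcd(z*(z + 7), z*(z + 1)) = z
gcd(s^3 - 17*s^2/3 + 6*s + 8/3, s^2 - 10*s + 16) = s - 2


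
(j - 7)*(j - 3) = j^2 - 10*j + 21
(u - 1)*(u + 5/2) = u^2 + 3*u/2 - 5/2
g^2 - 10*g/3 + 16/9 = (g - 8/3)*(g - 2/3)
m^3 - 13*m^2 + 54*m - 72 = (m - 6)*(m - 4)*(m - 3)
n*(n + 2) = n^2 + 2*n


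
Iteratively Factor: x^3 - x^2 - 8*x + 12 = (x + 3)*(x^2 - 4*x + 4) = (x - 2)*(x + 3)*(x - 2)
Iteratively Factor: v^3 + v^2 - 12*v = (v)*(v^2 + v - 12) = v*(v - 3)*(v + 4)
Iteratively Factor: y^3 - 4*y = (y - 2)*(y^2 + 2*y) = y*(y - 2)*(y + 2)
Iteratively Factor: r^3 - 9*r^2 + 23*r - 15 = (r - 1)*(r^2 - 8*r + 15) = (r - 5)*(r - 1)*(r - 3)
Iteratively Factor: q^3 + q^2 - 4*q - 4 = (q + 1)*(q^2 - 4) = (q + 1)*(q + 2)*(q - 2)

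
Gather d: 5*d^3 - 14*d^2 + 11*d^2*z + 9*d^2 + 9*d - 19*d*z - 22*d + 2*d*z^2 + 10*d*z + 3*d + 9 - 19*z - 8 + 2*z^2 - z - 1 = 5*d^3 + d^2*(11*z - 5) + d*(2*z^2 - 9*z - 10) + 2*z^2 - 20*z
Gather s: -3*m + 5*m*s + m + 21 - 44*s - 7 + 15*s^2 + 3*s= -2*m + 15*s^2 + s*(5*m - 41) + 14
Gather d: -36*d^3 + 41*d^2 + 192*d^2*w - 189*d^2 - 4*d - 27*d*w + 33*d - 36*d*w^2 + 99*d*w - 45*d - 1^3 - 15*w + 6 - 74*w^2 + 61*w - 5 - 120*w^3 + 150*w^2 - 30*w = -36*d^3 + d^2*(192*w - 148) + d*(-36*w^2 + 72*w - 16) - 120*w^3 + 76*w^2 + 16*w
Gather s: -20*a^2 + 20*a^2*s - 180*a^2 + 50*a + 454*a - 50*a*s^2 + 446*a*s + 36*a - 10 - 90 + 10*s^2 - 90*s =-200*a^2 + 540*a + s^2*(10 - 50*a) + s*(20*a^2 + 446*a - 90) - 100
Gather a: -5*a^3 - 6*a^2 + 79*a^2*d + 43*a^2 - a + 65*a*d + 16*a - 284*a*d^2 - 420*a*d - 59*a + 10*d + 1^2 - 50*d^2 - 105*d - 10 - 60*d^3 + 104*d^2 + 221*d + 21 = -5*a^3 + a^2*(79*d + 37) + a*(-284*d^2 - 355*d - 44) - 60*d^3 + 54*d^2 + 126*d + 12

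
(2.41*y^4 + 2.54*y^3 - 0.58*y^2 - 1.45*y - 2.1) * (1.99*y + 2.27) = 4.7959*y^5 + 10.5253*y^4 + 4.6116*y^3 - 4.2021*y^2 - 7.4705*y - 4.767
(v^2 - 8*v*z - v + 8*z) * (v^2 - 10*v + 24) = v^4 - 8*v^3*z - 11*v^3 + 88*v^2*z + 34*v^2 - 272*v*z - 24*v + 192*z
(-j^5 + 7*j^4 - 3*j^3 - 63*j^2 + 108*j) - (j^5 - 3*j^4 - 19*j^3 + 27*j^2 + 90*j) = -2*j^5 + 10*j^4 + 16*j^3 - 90*j^2 + 18*j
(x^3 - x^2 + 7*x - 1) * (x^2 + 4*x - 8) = x^5 + 3*x^4 - 5*x^3 + 35*x^2 - 60*x + 8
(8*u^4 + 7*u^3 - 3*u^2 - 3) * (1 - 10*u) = -80*u^5 - 62*u^4 + 37*u^3 - 3*u^2 + 30*u - 3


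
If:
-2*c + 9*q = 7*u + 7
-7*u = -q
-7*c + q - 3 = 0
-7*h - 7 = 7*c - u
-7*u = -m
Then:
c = -17/54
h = -295/441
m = 43/54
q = 43/54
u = 43/378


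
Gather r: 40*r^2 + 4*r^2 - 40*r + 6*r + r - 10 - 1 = 44*r^2 - 33*r - 11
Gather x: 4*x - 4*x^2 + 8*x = -4*x^2 + 12*x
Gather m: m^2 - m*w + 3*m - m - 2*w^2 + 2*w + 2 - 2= m^2 + m*(2 - w) - 2*w^2 + 2*w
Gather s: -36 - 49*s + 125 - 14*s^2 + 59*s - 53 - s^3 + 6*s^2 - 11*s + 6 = -s^3 - 8*s^2 - s + 42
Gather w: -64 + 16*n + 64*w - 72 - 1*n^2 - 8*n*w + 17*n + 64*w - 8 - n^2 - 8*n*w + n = -2*n^2 + 34*n + w*(128 - 16*n) - 144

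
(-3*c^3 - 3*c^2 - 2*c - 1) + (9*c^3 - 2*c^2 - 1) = 6*c^3 - 5*c^2 - 2*c - 2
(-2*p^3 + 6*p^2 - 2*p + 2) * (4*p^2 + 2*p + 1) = -8*p^5 + 20*p^4 + 2*p^3 + 10*p^2 + 2*p + 2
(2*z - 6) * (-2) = 12 - 4*z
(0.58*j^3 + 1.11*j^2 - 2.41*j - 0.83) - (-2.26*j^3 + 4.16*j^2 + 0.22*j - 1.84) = 2.84*j^3 - 3.05*j^2 - 2.63*j + 1.01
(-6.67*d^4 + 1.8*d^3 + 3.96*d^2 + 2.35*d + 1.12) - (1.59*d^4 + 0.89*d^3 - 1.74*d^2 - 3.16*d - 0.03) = -8.26*d^4 + 0.91*d^3 + 5.7*d^2 + 5.51*d + 1.15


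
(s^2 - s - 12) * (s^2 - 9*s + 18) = s^4 - 10*s^3 + 15*s^2 + 90*s - 216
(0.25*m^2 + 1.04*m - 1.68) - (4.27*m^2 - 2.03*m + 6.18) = -4.02*m^2 + 3.07*m - 7.86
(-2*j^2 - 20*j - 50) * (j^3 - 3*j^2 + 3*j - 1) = -2*j^5 - 14*j^4 + 4*j^3 + 92*j^2 - 130*j + 50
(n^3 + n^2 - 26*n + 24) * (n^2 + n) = n^5 + 2*n^4 - 25*n^3 - 2*n^2 + 24*n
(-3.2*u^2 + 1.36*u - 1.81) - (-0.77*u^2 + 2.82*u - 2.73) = -2.43*u^2 - 1.46*u + 0.92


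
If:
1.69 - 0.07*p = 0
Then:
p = 24.14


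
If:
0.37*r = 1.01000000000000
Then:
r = 2.73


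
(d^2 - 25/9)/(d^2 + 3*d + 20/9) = (3*d - 5)/(3*d + 4)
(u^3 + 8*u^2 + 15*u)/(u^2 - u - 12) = u*(u + 5)/(u - 4)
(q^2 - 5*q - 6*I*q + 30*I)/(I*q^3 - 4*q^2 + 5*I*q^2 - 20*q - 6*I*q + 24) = (-I*q^2 + q*(-6 + 5*I) + 30)/(q^3 + q^2*(5 + 4*I) + q*(-6 + 20*I) - 24*I)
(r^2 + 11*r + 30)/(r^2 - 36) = (r + 5)/(r - 6)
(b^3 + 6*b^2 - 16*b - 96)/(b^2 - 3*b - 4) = (b^2 + 10*b + 24)/(b + 1)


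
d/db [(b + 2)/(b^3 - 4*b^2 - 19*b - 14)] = 2*(3 - b)/(b^4 - 12*b^3 + 22*b^2 + 84*b + 49)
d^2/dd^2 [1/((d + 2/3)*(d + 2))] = 6*(9*(d + 2)^2 + 3*(d + 2)*(3*d + 2) + (3*d + 2)^2)/((d + 2)^3*(3*d + 2)^3)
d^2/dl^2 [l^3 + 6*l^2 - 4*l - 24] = 6*l + 12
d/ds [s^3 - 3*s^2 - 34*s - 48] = 3*s^2 - 6*s - 34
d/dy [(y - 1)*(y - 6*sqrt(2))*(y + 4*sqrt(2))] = 3*y^2 - 4*sqrt(2)*y - 2*y - 48 + 2*sqrt(2)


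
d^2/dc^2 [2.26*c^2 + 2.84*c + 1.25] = 4.52000000000000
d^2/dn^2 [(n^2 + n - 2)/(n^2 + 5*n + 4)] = 4*(-2*n^3 - 9*n^2 - 21*n - 23)/(n^6 + 15*n^5 + 87*n^4 + 245*n^3 + 348*n^2 + 240*n + 64)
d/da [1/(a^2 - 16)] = -2*a/(a^2 - 16)^2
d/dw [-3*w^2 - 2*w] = -6*w - 2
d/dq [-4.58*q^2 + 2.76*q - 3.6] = 2.76 - 9.16*q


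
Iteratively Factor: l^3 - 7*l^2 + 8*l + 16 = (l - 4)*(l^2 - 3*l - 4) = (l - 4)*(l + 1)*(l - 4)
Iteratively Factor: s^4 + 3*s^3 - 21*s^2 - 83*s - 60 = (s + 1)*(s^3 + 2*s^2 - 23*s - 60) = (s + 1)*(s + 3)*(s^2 - s - 20) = (s + 1)*(s + 3)*(s + 4)*(s - 5)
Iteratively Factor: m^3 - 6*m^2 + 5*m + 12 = (m - 4)*(m^2 - 2*m - 3) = (m - 4)*(m - 3)*(m + 1)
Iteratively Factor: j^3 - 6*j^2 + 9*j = (j - 3)*(j^2 - 3*j) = j*(j - 3)*(j - 3)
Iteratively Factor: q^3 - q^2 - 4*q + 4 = (q - 2)*(q^2 + q - 2) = (q - 2)*(q + 2)*(q - 1)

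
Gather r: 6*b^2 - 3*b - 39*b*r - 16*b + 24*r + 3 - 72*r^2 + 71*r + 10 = 6*b^2 - 19*b - 72*r^2 + r*(95 - 39*b) + 13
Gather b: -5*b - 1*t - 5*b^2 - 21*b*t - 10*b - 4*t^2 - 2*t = -5*b^2 + b*(-21*t - 15) - 4*t^2 - 3*t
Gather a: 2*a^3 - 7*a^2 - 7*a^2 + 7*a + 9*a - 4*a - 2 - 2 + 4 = 2*a^3 - 14*a^2 + 12*a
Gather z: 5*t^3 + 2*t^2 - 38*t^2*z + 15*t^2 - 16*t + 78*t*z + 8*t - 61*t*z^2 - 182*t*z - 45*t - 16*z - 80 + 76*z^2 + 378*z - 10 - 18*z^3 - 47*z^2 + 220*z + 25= 5*t^3 + 17*t^2 - 53*t - 18*z^3 + z^2*(29 - 61*t) + z*(-38*t^2 - 104*t + 582) - 65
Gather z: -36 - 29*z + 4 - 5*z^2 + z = -5*z^2 - 28*z - 32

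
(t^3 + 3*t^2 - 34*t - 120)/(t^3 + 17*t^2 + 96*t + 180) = (t^2 - 2*t - 24)/(t^2 + 12*t + 36)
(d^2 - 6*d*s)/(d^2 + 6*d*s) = (d - 6*s)/(d + 6*s)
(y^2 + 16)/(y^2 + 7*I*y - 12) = (y - 4*I)/(y + 3*I)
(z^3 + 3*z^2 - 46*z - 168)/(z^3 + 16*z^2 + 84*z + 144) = (z - 7)/(z + 6)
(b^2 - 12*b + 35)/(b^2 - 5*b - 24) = (-b^2 + 12*b - 35)/(-b^2 + 5*b + 24)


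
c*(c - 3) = c^2 - 3*c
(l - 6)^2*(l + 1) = l^3 - 11*l^2 + 24*l + 36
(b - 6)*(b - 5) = b^2 - 11*b + 30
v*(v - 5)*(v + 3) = v^3 - 2*v^2 - 15*v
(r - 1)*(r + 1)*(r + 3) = r^3 + 3*r^2 - r - 3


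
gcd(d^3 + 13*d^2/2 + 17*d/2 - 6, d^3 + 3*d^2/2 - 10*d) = d + 4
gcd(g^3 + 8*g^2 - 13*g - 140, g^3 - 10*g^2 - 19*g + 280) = g + 5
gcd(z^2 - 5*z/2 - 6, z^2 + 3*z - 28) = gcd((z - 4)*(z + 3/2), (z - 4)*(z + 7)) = z - 4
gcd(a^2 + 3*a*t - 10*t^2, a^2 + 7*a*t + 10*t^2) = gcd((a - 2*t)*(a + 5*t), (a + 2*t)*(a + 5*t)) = a + 5*t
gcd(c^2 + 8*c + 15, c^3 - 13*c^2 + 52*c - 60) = 1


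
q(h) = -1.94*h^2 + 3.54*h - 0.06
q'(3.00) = -8.10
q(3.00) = -6.90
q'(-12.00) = 50.10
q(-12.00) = -321.90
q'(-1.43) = 9.09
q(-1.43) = -9.09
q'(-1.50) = 9.36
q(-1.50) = -9.74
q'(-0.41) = 5.13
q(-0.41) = -1.84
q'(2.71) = -6.97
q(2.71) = -4.71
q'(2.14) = -4.76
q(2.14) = -1.37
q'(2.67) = -6.82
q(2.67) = -4.44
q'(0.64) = 1.06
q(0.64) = 1.41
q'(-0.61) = 5.91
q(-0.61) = -2.94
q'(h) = 3.54 - 3.88*h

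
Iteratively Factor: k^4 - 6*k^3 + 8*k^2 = (k)*(k^3 - 6*k^2 + 8*k) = k^2*(k^2 - 6*k + 8) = k^2*(k - 4)*(k - 2)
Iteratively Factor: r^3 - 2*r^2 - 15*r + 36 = (r + 4)*(r^2 - 6*r + 9) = (r - 3)*(r + 4)*(r - 3)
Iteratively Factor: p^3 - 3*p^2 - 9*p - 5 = (p + 1)*(p^2 - 4*p - 5) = (p + 1)^2*(p - 5)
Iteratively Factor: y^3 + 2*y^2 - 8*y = (y + 4)*(y^2 - 2*y) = y*(y + 4)*(y - 2)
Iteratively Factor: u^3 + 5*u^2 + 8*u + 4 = (u + 2)*(u^2 + 3*u + 2) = (u + 2)^2*(u + 1)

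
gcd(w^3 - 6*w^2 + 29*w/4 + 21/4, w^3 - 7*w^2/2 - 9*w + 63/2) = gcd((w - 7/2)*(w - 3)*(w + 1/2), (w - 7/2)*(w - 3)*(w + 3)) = w^2 - 13*w/2 + 21/2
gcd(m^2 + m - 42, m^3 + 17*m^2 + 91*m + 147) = m + 7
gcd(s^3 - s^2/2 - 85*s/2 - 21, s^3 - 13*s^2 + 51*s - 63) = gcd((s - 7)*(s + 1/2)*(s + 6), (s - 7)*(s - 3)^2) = s - 7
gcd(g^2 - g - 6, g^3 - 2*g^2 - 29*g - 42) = g + 2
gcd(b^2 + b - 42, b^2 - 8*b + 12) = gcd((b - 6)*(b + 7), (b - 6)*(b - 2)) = b - 6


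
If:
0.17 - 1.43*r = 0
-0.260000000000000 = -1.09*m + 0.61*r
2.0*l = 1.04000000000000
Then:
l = 0.52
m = 0.31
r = 0.12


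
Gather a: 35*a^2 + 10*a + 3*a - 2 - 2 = 35*a^2 + 13*a - 4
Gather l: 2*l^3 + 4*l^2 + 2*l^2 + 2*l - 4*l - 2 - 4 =2*l^3 + 6*l^2 - 2*l - 6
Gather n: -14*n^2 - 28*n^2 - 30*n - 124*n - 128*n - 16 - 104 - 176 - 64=-42*n^2 - 282*n - 360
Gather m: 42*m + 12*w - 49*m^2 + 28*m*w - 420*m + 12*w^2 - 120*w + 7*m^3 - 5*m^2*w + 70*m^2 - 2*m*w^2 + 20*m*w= 7*m^3 + m^2*(21 - 5*w) + m*(-2*w^2 + 48*w - 378) + 12*w^2 - 108*w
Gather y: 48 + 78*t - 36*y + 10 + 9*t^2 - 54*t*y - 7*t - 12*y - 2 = 9*t^2 + 71*t + y*(-54*t - 48) + 56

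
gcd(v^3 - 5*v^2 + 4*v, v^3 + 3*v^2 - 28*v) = v^2 - 4*v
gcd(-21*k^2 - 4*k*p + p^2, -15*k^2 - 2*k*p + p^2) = 3*k + p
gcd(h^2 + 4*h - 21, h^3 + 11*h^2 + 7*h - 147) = h^2 + 4*h - 21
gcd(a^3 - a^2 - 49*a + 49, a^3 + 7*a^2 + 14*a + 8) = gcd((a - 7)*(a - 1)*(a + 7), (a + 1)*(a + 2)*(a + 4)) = 1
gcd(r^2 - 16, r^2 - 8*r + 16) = r - 4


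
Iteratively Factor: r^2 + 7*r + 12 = (r + 3)*(r + 4)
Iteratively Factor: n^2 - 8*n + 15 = (n - 3)*(n - 5)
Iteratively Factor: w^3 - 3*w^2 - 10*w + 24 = (w - 4)*(w^2 + w - 6) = (w - 4)*(w - 2)*(w + 3)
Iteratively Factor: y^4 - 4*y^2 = (y + 2)*(y^3 - 2*y^2) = (y - 2)*(y + 2)*(y^2) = y*(y - 2)*(y + 2)*(y)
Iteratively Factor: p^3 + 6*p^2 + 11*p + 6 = (p + 3)*(p^2 + 3*p + 2) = (p + 2)*(p + 3)*(p + 1)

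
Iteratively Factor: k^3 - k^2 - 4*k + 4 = (k - 1)*(k^2 - 4) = (k - 1)*(k + 2)*(k - 2)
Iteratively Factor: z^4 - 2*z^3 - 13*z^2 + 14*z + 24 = (z + 3)*(z^3 - 5*z^2 + 2*z + 8) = (z + 1)*(z + 3)*(z^2 - 6*z + 8) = (z - 2)*(z + 1)*(z + 3)*(z - 4)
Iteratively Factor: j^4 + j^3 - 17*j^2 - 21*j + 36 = (j + 3)*(j^3 - 2*j^2 - 11*j + 12) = (j - 1)*(j + 3)*(j^2 - j - 12) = (j - 1)*(j + 3)^2*(j - 4)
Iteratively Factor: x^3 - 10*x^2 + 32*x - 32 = (x - 4)*(x^2 - 6*x + 8) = (x - 4)^2*(x - 2)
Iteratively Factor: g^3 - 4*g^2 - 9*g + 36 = (g + 3)*(g^2 - 7*g + 12) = (g - 3)*(g + 3)*(g - 4)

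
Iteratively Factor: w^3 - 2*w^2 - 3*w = (w - 3)*(w^2 + w) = w*(w - 3)*(w + 1)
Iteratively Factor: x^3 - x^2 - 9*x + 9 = (x - 1)*(x^2 - 9) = (x - 1)*(x + 3)*(x - 3)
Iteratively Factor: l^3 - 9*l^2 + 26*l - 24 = (l - 3)*(l^2 - 6*l + 8) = (l - 4)*(l - 3)*(l - 2)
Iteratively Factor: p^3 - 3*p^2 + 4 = (p - 2)*(p^2 - p - 2) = (p - 2)*(p + 1)*(p - 2)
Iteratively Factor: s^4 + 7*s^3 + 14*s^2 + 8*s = (s + 2)*(s^3 + 5*s^2 + 4*s) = s*(s + 2)*(s^2 + 5*s + 4) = s*(s + 2)*(s + 4)*(s + 1)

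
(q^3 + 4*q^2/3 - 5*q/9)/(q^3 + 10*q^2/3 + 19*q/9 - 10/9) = q/(q + 2)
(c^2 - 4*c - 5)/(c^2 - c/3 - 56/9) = 9*(-c^2 + 4*c + 5)/(-9*c^2 + 3*c + 56)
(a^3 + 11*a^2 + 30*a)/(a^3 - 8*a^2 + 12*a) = (a^2 + 11*a + 30)/(a^2 - 8*a + 12)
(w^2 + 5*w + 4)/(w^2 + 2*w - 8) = (w + 1)/(w - 2)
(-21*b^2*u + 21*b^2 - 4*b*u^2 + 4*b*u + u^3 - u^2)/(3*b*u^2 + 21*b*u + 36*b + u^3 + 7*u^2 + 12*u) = (-7*b*u + 7*b + u^2 - u)/(u^2 + 7*u + 12)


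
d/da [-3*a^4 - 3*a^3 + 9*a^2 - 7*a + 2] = -12*a^3 - 9*a^2 + 18*a - 7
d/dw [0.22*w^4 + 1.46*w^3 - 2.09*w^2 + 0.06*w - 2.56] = 0.88*w^3 + 4.38*w^2 - 4.18*w + 0.06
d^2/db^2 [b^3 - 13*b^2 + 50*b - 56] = 6*b - 26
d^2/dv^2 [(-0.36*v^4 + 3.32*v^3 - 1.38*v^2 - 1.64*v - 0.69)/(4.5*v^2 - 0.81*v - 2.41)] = (-14.58*v^6 + 7.87320000000011*v^5 + 22.008024*v^4 - 11.356992*v^3 - 159.83676*v^2 + 24.072852*v - 25.498986)/(91.125*v^6 - 49.2075*v^5 - 137.55015*v^4 + 52.175259*v^3 + 73.665747*v^2 - 14.113683*v - 13.997521)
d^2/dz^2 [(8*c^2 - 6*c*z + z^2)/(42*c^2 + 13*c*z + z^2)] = 2*c*(6056*c^3 + 1068*c^2*z - 102*c*z^2 - 19*z^3)/(74088*c^6 + 68796*c^5*z + 26586*c^4*z^2 + 5473*c^3*z^3 + 633*c^2*z^4 + 39*c*z^5 + z^6)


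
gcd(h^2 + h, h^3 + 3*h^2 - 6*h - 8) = h + 1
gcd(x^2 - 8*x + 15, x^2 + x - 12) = x - 3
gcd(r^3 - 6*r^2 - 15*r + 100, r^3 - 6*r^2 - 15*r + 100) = r^3 - 6*r^2 - 15*r + 100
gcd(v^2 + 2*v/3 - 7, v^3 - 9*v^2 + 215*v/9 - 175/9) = v - 7/3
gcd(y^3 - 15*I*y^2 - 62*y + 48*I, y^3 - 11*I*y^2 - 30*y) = y - 6*I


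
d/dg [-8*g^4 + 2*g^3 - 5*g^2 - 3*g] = -32*g^3 + 6*g^2 - 10*g - 3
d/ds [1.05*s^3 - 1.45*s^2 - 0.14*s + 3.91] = 3.15*s^2 - 2.9*s - 0.14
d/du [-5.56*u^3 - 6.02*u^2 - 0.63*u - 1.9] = -16.68*u^2 - 12.04*u - 0.63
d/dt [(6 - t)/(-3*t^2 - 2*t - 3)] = 3*(-t^2 + 12*t + 5)/(9*t^4 + 12*t^3 + 22*t^2 + 12*t + 9)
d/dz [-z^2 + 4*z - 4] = 4 - 2*z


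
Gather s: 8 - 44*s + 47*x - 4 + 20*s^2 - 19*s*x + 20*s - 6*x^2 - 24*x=20*s^2 + s*(-19*x - 24) - 6*x^2 + 23*x + 4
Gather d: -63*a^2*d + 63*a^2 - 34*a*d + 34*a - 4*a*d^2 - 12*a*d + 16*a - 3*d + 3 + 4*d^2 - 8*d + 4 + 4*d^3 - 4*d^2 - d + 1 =63*a^2 - 4*a*d^2 + 50*a + 4*d^3 + d*(-63*a^2 - 46*a - 12) + 8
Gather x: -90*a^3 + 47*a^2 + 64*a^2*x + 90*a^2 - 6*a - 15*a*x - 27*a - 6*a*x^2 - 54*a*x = -90*a^3 + 137*a^2 - 6*a*x^2 - 33*a + x*(64*a^2 - 69*a)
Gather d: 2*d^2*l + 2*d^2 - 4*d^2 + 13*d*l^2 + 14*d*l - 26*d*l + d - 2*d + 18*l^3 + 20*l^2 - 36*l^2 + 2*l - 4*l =d^2*(2*l - 2) + d*(13*l^2 - 12*l - 1) + 18*l^3 - 16*l^2 - 2*l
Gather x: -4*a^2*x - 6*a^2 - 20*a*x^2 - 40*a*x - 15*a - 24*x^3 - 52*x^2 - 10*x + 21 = -6*a^2 - 15*a - 24*x^3 + x^2*(-20*a - 52) + x*(-4*a^2 - 40*a - 10) + 21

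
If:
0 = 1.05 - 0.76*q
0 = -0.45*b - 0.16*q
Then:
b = -0.49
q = 1.38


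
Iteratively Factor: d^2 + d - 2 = (d + 2)*(d - 1)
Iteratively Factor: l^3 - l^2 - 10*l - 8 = (l - 4)*(l^2 + 3*l + 2) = (l - 4)*(l + 2)*(l + 1)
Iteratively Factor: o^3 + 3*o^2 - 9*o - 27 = (o + 3)*(o^2 - 9) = (o + 3)^2*(o - 3)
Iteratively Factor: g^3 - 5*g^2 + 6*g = (g - 2)*(g^2 - 3*g) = (g - 3)*(g - 2)*(g)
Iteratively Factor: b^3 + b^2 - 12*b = (b - 3)*(b^2 + 4*b) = (b - 3)*(b + 4)*(b)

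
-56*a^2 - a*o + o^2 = (-8*a + o)*(7*a + o)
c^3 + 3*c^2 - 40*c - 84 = (c - 6)*(c + 2)*(c + 7)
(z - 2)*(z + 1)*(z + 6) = z^3 + 5*z^2 - 8*z - 12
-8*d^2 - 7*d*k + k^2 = (-8*d + k)*(d + k)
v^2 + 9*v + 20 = (v + 4)*(v + 5)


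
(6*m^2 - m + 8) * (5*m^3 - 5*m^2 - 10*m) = 30*m^5 - 35*m^4 - 15*m^3 - 30*m^2 - 80*m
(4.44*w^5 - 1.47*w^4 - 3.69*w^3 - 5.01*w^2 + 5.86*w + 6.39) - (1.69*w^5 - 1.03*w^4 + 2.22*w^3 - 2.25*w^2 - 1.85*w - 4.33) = 2.75*w^5 - 0.44*w^4 - 5.91*w^3 - 2.76*w^2 + 7.71*w + 10.72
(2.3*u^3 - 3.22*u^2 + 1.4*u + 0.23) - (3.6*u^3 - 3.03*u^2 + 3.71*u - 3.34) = -1.3*u^3 - 0.19*u^2 - 2.31*u + 3.57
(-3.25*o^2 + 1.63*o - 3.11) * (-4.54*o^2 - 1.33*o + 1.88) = 14.755*o^4 - 3.0777*o^3 + 5.8415*o^2 + 7.2007*o - 5.8468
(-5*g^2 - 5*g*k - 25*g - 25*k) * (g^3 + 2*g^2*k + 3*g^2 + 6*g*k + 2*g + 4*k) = -5*g^5 - 15*g^4*k - 40*g^4 - 10*g^3*k^2 - 120*g^3*k - 85*g^3 - 80*g^2*k^2 - 255*g^2*k - 50*g^2 - 170*g*k^2 - 150*g*k - 100*k^2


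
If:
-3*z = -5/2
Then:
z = 5/6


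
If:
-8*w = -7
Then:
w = 7/8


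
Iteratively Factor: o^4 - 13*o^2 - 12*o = (o + 3)*(o^3 - 3*o^2 - 4*o) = (o - 4)*(o + 3)*(o^2 + o) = (o - 4)*(o + 1)*(o + 3)*(o)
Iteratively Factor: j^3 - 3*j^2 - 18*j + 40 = (j - 5)*(j^2 + 2*j - 8) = (j - 5)*(j - 2)*(j + 4)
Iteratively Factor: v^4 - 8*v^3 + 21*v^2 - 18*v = (v - 2)*(v^3 - 6*v^2 + 9*v) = (v - 3)*(v - 2)*(v^2 - 3*v) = (v - 3)^2*(v - 2)*(v)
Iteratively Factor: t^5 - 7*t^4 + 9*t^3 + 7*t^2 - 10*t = (t - 5)*(t^4 - 2*t^3 - t^2 + 2*t) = t*(t - 5)*(t^3 - 2*t^2 - t + 2) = t*(t - 5)*(t - 2)*(t^2 - 1) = t*(t - 5)*(t - 2)*(t + 1)*(t - 1)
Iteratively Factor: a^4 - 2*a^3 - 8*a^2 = (a + 2)*(a^3 - 4*a^2) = (a - 4)*(a + 2)*(a^2) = a*(a - 4)*(a + 2)*(a)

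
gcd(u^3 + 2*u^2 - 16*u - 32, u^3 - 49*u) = 1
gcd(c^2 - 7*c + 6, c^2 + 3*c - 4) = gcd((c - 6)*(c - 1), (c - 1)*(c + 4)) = c - 1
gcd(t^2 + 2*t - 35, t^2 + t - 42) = t + 7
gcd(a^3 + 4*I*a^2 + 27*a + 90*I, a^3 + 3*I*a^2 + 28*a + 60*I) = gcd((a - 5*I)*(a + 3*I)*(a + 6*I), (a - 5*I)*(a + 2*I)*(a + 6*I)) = a^2 + I*a + 30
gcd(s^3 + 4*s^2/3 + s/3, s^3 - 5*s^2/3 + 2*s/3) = s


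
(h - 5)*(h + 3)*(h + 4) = h^3 + 2*h^2 - 23*h - 60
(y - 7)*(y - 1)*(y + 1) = y^3 - 7*y^2 - y + 7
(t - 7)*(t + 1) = t^2 - 6*t - 7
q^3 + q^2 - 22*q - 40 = (q - 5)*(q + 2)*(q + 4)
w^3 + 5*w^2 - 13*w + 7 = (w - 1)^2*(w + 7)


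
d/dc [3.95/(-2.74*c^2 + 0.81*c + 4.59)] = (21.646*c - 3.1995)/(-2.74*c^2 + 0.81*c + 4.59)^2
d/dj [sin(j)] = cos(j)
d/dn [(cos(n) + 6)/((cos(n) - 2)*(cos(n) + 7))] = (cos(n)^2 + 12*cos(n) + 44)*sin(n)/((cos(n) - 2)^2*(cos(n) + 7)^2)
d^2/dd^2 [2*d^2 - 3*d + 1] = 4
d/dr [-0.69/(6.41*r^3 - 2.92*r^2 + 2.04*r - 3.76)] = (13.2687*r^2 - 4.0296*r + 1.4076)/(6.41*r^3 - 2.92*r^2 + 2.04*r - 3.76)^2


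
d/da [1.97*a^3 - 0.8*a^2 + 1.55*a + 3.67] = 5.91*a^2 - 1.6*a + 1.55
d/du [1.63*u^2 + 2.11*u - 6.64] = 3.26*u + 2.11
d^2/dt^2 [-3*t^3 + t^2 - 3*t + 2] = 2 - 18*t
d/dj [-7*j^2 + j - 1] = 1 - 14*j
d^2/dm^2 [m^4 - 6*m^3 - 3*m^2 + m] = 12*m^2 - 36*m - 6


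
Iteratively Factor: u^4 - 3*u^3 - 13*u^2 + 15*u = (u - 1)*(u^3 - 2*u^2 - 15*u) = u*(u - 1)*(u^2 - 2*u - 15) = u*(u - 5)*(u - 1)*(u + 3)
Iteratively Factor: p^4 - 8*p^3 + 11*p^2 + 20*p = (p + 1)*(p^3 - 9*p^2 + 20*p) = (p - 5)*(p + 1)*(p^2 - 4*p) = (p - 5)*(p - 4)*(p + 1)*(p)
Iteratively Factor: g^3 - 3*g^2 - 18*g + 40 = (g - 5)*(g^2 + 2*g - 8) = (g - 5)*(g + 4)*(g - 2)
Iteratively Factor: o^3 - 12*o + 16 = (o - 2)*(o^2 + 2*o - 8) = (o - 2)*(o + 4)*(o - 2)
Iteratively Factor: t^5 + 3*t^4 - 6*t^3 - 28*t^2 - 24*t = (t + 2)*(t^4 + t^3 - 8*t^2 - 12*t) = (t - 3)*(t + 2)*(t^3 + 4*t^2 + 4*t) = t*(t - 3)*(t + 2)*(t^2 + 4*t + 4) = t*(t - 3)*(t + 2)^2*(t + 2)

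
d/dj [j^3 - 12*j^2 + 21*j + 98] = 3*j^2 - 24*j + 21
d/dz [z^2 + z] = 2*z + 1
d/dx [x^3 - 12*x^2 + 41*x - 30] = 3*x^2 - 24*x + 41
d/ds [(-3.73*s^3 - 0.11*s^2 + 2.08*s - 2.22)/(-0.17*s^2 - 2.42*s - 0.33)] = (0.6341*s^4 + 18.0532*s^3 + 4.3125*s^2 - 0.682200000000001*s - 6.0588)/(0.0289*s^4 + 0.8228*s^3 + 5.9686*s^2 + 1.5972*s + 0.1089)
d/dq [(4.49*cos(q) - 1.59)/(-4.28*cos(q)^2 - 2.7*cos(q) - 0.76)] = (-19.2172*cos(q)^2 + 13.6104*cos(q) + 7.7054)*sin(q)/(18.3184*cos(q)^4 + 23.112*cos(q)^3 + 13.7956*cos(q)^2 + 4.104*cos(q) + 0.5776)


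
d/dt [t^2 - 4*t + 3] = 2*t - 4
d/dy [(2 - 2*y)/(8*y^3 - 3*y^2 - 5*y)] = 2*(16*y + 5)/(y^2*(64*y^2 + 80*y + 25))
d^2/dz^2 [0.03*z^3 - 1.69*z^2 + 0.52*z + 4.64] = 0.18*z - 3.38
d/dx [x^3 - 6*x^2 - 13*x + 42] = 3*x^2 - 12*x - 13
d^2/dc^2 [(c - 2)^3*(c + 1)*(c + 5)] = 20*c^3 - 114*c + 68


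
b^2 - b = b*(b - 1)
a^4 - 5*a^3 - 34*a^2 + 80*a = a*(a - 8)*(a - 2)*(a + 5)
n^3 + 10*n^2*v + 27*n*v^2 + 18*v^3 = (n + v)*(n + 3*v)*(n + 6*v)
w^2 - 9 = (w - 3)*(w + 3)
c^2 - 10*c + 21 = (c - 7)*(c - 3)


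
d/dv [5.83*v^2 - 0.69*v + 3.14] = 11.66*v - 0.69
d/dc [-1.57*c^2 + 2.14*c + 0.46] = 2.14 - 3.14*c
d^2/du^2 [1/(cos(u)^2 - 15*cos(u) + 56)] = (-4*sin(u)^4 + 3*sin(u)^2 - 3585*cos(u)/4 + 45*cos(3*u)/4 + 339)/((cos(u) - 8)^3*(cos(u) - 7)^3)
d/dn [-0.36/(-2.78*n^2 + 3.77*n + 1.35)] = (1.3572 - 2.0016*n)/(-2.78*n^2 + 3.77*n + 1.35)^2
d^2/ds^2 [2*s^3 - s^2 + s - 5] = 12*s - 2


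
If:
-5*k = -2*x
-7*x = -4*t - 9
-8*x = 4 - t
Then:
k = -2/5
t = -4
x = -1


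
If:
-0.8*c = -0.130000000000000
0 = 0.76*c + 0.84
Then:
No Solution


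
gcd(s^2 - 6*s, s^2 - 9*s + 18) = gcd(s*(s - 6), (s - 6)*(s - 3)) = s - 6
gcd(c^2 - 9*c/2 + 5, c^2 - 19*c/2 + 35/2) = c - 5/2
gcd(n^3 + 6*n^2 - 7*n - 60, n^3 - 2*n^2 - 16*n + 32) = n + 4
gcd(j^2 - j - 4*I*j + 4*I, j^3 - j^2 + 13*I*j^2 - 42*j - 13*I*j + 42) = j - 1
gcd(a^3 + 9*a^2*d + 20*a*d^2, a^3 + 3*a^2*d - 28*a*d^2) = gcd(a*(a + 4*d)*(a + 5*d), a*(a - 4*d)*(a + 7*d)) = a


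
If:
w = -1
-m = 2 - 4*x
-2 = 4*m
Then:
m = -1/2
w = -1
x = 3/8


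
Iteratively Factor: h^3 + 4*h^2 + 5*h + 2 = (h + 2)*(h^2 + 2*h + 1) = (h + 1)*(h + 2)*(h + 1)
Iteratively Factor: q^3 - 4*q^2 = (q)*(q^2 - 4*q) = q*(q - 4)*(q)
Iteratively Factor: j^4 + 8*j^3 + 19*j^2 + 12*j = (j + 4)*(j^3 + 4*j^2 + 3*j) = j*(j + 4)*(j^2 + 4*j + 3) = j*(j + 1)*(j + 4)*(j + 3)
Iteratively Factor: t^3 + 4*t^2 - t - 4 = (t + 4)*(t^2 - 1) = (t + 1)*(t + 4)*(t - 1)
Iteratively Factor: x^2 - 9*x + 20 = (x - 4)*(x - 5)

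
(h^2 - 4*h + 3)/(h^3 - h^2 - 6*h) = (h - 1)/(h*(h + 2))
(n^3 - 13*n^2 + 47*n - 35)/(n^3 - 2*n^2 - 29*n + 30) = (n^2 - 12*n + 35)/(n^2 - n - 30)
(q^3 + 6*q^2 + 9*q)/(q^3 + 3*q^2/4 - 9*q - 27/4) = 4*q*(q + 3)/(4*q^2 - 9*q - 9)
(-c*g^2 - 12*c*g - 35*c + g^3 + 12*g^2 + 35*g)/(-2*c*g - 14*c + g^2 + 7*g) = (c*g + 5*c - g^2 - 5*g)/(2*c - g)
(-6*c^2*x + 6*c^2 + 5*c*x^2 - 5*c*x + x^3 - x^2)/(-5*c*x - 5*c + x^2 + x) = (6*c^2*x - 6*c^2 - 5*c*x^2 + 5*c*x - x^3 + x^2)/(5*c*x + 5*c - x^2 - x)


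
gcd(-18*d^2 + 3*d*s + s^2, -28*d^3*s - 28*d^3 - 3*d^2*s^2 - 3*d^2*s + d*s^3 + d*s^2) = 1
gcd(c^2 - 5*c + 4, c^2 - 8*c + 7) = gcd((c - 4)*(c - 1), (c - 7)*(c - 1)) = c - 1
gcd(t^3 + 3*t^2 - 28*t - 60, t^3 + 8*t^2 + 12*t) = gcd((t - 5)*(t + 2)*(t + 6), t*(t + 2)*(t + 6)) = t^2 + 8*t + 12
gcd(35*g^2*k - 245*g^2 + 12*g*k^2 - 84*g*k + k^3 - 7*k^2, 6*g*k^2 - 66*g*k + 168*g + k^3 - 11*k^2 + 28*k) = k - 7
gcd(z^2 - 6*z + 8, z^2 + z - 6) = z - 2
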